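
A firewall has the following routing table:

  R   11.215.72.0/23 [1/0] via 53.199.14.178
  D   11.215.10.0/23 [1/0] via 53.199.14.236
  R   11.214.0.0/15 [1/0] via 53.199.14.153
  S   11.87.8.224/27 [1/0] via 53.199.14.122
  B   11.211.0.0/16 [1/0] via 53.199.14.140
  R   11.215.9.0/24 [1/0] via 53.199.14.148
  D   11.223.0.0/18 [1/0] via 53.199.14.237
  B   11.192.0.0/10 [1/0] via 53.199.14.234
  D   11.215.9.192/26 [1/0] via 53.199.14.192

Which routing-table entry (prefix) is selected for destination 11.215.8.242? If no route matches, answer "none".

11.214.0.0/15

Entries matching 11.215.8.242:
  11.192.0.0/10 (11.192.0.0 - 11.255.255.255)
  11.214.0.0/15 (11.214.0.0 - 11.215.255.255)
Most specific is 11.214.0.0/15.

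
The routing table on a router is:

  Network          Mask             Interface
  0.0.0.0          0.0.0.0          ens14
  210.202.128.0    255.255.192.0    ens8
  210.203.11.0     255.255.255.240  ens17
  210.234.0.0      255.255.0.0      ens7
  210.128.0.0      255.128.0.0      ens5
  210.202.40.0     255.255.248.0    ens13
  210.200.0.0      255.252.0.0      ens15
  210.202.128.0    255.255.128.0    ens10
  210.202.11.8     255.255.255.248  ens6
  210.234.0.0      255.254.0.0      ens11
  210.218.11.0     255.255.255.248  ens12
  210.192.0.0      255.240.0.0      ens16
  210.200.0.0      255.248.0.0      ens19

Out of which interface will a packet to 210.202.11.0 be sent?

Routes whose prefix contains 210.202.11.0:
  0.0.0.0/0 (default, matches everything) -> ens14
  210.128.0.0/9 (210.128.0.0 - 210.255.255.255) -> ens5
  210.192.0.0/12 (210.192.0.0 - 210.207.255.255) -> ens16
  210.200.0.0/13 (210.200.0.0 - 210.207.255.255) -> ens19
  210.200.0.0/14 (210.200.0.0 - 210.203.255.255) -> ens15
More-specific entries that do NOT match:
  210.202.11.8/29 (210.202.11.8 - 210.202.11.15) does not contain 210.202.11.0
  210.218.11.0/29 (210.218.11.0 - 210.218.11.7) does not contain 210.202.11.0
  210.203.11.0/28 (210.203.11.0 - 210.203.11.15) does not contain 210.202.11.0
  210.202.40.0/21 (210.202.40.0 - 210.202.47.255) does not contain 210.202.11.0
  210.202.128.0/18 (210.202.128.0 - 210.202.191.255) does not contain 210.202.11.0
  210.202.128.0/17 (210.202.128.0 - 210.202.255.255) does not contain 210.202.11.0
  210.234.0.0/16 (210.234.0.0 - 210.234.255.255) does not contain 210.202.11.0
  210.234.0.0/15 (210.234.0.0 - 210.235.255.255) does not contain 210.202.11.0
Longest matching prefix is /14 -> interface ens15.

ens15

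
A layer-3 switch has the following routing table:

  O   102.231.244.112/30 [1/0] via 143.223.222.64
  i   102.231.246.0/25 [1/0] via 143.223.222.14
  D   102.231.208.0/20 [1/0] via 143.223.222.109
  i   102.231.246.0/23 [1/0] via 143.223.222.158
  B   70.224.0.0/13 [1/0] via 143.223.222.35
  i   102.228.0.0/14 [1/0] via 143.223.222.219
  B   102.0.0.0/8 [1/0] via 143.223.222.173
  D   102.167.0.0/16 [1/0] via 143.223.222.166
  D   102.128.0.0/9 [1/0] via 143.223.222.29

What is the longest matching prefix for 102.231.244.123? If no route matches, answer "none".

102.228.0.0/14

Entries matching 102.231.244.123:
  102.0.0.0/8 (102.0.0.0 - 102.255.255.255)
  102.128.0.0/9 (102.128.0.0 - 102.255.255.255)
  102.228.0.0/14 (102.228.0.0 - 102.231.255.255)
Most specific is 102.228.0.0/14.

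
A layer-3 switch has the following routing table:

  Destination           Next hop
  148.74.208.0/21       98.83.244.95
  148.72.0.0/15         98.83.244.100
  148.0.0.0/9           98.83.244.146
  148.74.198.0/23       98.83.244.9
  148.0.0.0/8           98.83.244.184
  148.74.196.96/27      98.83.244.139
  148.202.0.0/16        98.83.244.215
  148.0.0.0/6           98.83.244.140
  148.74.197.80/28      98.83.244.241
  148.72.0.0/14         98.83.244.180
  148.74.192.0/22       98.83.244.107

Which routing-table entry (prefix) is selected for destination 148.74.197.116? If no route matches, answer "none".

148.72.0.0/14

Entries matching 148.74.197.116:
  148.0.0.0/6 (148.0.0.0 - 151.255.255.255)
  148.0.0.0/8 (148.0.0.0 - 148.255.255.255)
  148.0.0.0/9 (148.0.0.0 - 148.127.255.255)
  148.72.0.0/14 (148.72.0.0 - 148.75.255.255)
Most specific is 148.72.0.0/14.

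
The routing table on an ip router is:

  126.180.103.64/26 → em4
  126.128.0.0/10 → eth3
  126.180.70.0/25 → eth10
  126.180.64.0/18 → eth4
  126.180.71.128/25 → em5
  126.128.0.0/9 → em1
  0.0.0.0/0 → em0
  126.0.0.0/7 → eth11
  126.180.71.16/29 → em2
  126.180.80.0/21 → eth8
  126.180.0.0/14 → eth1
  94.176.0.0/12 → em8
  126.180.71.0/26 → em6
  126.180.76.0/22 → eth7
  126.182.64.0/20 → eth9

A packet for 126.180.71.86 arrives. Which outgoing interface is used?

eth4

Routes whose prefix contains 126.180.71.86:
  0.0.0.0/0 (default, matches everything) -> em0
  126.0.0.0/7 (126.0.0.0 - 127.255.255.255) -> eth11
  126.128.0.0/9 (126.128.0.0 - 126.255.255.255) -> em1
  126.128.0.0/10 (126.128.0.0 - 126.191.255.255) -> eth3
  126.180.0.0/14 (126.180.0.0 - 126.183.255.255) -> eth1
  126.180.64.0/18 (126.180.64.0 - 126.180.127.255) -> eth4
More-specific entries that do NOT match:
  126.180.71.16/29 (126.180.71.16 - 126.180.71.23) does not contain 126.180.71.86
  126.180.103.64/26 (126.180.103.64 - 126.180.103.127) does not contain 126.180.71.86
  126.180.71.0/26 (126.180.71.0 - 126.180.71.63) does not contain 126.180.71.86
  126.180.70.0/25 (126.180.70.0 - 126.180.70.127) does not contain 126.180.71.86
  126.180.71.128/25 (126.180.71.128 - 126.180.71.255) does not contain 126.180.71.86
  126.180.76.0/22 (126.180.76.0 - 126.180.79.255) does not contain 126.180.71.86
  126.180.80.0/21 (126.180.80.0 - 126.180.87.255) does not contain 126.180.71.86
  126.182.64.0/20 (126.182.64.0 - 126.182.79.255) does not contain 126.180.71.86
Longest matching prefix is /18 -> interface eth4.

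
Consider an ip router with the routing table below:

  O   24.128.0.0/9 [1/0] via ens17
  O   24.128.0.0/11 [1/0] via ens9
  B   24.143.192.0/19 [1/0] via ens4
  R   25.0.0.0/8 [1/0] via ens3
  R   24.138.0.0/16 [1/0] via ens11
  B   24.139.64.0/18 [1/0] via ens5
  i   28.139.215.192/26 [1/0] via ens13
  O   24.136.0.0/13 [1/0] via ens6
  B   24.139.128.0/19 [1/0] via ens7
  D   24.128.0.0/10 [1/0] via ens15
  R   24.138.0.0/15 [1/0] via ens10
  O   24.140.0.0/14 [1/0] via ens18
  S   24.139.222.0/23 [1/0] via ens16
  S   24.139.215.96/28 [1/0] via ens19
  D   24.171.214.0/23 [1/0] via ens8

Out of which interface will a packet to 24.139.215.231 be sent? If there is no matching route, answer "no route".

ens10

Routes whose prefix contains 24.139.215.231:
  24.128.0.0/9 (24.128.0.0 - 24.255.255.255) -> ens17
  24.128.0.0/10 (24.128.0.0 - 24.191.255.255) -> ens15
  24.128.0.0/11 (24.128.0.0 - 24.159.255.255) -> ens9
  24.136.0.0/13 (24.136.0.0 - 24.143.255.255) -> ens6
  24.138.0.0/15 (24.138.0.0 - 24.139.255.255) -> ens10
More-specific entries that do NOT match:
  24.139.215.96/28 (24.139.215.96 - 24.139.215.111) does not contain 24.139.215.231
  28.139.215.192/26 (28.139.215.192 - 28.139.215.255) does not contain 24.139.215.231
  24.139.222.0/23 (24.139.222.0 - 24.139.223.255) does not contain 24.139.215.231
  24.171.214.0/23 (24.171.214.0 - 24.171.215.255) does not contain 24.139.215.231
  24.143.192.0/19 (24.143.192.0 - 24.143.223.255) does not contain 24.139.215.231
  24.139.128.0/19 (24.139.128.0 - 24.139.159.255) does not contain 24.139.215.231
  24.139.64.0/18 (24.139.64.0 - 24.139.127.255) does not contain 24.139.215.231
  24.138.0.0/16 (24.138.0.0 - 24.138.255.255) does not contain 24.139.215.231
Longest matching prefix is /15 -> interface ens10.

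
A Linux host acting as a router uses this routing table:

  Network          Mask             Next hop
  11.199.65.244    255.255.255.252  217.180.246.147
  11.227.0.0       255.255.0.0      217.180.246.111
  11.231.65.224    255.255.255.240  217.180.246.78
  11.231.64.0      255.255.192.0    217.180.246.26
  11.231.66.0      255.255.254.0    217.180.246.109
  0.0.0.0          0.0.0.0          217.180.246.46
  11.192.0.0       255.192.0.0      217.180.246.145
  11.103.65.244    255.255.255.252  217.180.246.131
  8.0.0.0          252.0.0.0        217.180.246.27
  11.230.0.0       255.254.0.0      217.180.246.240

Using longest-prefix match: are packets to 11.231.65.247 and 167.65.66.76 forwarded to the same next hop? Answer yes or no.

no

11.231.65.247: longest match 11.231.64.0/18 -> 217.180.246.26
167.65.66.76: longest match 0.0.0.0/0 -> 217.180.246.46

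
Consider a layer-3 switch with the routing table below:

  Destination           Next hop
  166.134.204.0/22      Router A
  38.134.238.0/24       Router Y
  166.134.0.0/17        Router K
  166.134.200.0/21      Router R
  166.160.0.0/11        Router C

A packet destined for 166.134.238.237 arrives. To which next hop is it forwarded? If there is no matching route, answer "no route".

No entry's prefix contains 166.134.238.237; there is no default route.

no route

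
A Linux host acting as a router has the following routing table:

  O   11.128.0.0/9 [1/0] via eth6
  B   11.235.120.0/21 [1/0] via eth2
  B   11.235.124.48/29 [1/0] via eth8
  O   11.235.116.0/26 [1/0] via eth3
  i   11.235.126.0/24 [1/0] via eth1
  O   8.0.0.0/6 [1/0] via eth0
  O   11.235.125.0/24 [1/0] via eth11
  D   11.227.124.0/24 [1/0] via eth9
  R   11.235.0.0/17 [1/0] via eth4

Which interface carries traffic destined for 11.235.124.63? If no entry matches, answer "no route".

Routes whose prefix contains 11.235.124.63:
  8.0.0.0/6 (8.0.0.0 - 11.255.255.255) -> eth0
  11.128.0.0/9 (11.128.0.0 - 11.255.255.255) -> eth6
  11.235.0.0/17 (11.235.0.0 - 11.235.127.255) -> eth4
  11.235.120.0/21 (11.235.120.0 - 11.235.127.255) -> eth2
More-specific entries that do NOT match:
  11.235.124.48/29 (11.235.124.48 - 11.235.124.55) does not contain 11.235.124.63
  11.235.116.0/26 (11.235.116.0 - 11.235.116.63) does not contain 11.235.124.63
  11.235.126.0/24 (11.235.126.0 - 11.235.126.255) does not contain 11.235.124.63
  11.235.125.0/24 (11.235.125.0 - 11.235.125.255) does not contain 11.235.124.63
  11.227.124.0/24 (11.227.124.0 - 11.227.124.255) does not contain 11.235.124.63
Longest matching prefix is /21 -> interface eth2.

eth2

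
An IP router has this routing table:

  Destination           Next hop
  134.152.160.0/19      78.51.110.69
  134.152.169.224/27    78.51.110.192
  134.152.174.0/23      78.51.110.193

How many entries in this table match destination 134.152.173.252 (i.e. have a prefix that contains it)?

1

Prefixes containing 134.152.173.252:
  134.152.160.0/19 (134.152.160.0 - 134.152.191.255)
Total matching entries: 1.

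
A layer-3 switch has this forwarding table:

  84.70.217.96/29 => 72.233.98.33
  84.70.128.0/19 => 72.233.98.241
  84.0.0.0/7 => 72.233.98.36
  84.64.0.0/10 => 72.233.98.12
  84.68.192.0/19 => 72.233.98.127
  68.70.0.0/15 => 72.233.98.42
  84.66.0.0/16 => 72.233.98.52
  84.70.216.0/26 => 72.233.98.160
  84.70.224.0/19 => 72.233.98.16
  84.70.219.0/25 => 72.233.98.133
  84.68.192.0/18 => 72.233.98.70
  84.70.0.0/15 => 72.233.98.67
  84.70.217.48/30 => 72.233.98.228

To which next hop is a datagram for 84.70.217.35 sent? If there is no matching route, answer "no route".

72.233.98.67

Routes whose prefix contains 84.70.217.35:
  84.0.0.0/7 (84.0.0.0 - 85.255.255.255) -> 72.233.98.36
  84.64.0.0/10 (84.64.0.0 - 84.127.255.255) -> 72.233.98.12
  84.70.0.0/15 (84.70.0.0 - 84.71.255.255) -> 72.233.98.67
More-specific entries that do NOT match:
  84.70.217.48/30 (84.70.217.48 - 84.70.217.51) does not contain 84.70.217.35
  84.70.217.96/29 (84.70.217.96 - 84.70.217.103) does not contain 84.70.217.35
  84.70.216.0/26 (84.70.216.0 - 84.70.216.63) does not contain 84.70.217.35
  84.70.219.0/25 (84.70.219.0 - 84.70.219.127) does not contain 84.70.217.35
  84.70.128.0/19 (84.70.128.0 - 84.70.159.255) does not contain 84.70.217.35
  84.68.192.0/19 (84.68.192.0 - 84.68.223.255) does not contain 84.70.217.35
  84.70.224.0/19 (84.70.224.0 - 84.70.255.255) does not contain 84.70.217.35
  84.68.192.0/18 (84.68.192.0 - 84.68.255.255) does not contain 84.70.217.35
  84.66.0.0/16 (84.66.0.0 - 84.66.255.255) does not contain 84.70.217.35
Longest matching prefix is /15 -> next hop 72.233.98.67.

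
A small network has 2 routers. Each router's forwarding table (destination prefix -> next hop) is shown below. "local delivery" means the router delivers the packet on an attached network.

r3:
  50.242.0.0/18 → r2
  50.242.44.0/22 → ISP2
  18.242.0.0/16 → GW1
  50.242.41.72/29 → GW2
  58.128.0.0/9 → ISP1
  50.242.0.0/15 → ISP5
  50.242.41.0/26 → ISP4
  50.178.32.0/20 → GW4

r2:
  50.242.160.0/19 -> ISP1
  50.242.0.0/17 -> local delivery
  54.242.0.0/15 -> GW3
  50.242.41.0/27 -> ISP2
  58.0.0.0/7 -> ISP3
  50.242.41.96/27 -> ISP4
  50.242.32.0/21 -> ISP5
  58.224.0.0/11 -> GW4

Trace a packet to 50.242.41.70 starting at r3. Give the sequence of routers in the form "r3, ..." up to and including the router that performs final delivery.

r3, r2

At r3: longest match for 50.242.41.70 is 50.242.0.0/18 -> r2
At r2: longest match for 50.242.41.70 is 50.242.0.0/17 -> local delivery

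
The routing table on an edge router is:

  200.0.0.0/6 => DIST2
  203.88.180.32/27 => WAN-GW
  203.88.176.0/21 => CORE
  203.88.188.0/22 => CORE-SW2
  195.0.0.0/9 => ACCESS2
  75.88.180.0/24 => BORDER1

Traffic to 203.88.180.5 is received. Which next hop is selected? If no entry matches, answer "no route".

Routes whose prefix contains 203.88.180.5:
  200.0.0.0/6 (200.0.0.0 - 203.255.255.255) -> DIST2
  203.88.176.0/21 (203.88.176.0 - 203.88.183.255) -> CORE
More-specific entries that do NOT match:
  203.88.180.32/27 (203.88.180.32 - 203.88.180.63) does not contain 203.88.180.5
  75.88.180.0/24 (75.88.180.0 - 75.88.180.255) does not contain 203.88.180.5
  203.88.188.0/22 (203.88.188.0 - 203.88.191.255) does not contain 203.88.180.5
Longest matching prefix is /21 -> next hop CORE.

CORE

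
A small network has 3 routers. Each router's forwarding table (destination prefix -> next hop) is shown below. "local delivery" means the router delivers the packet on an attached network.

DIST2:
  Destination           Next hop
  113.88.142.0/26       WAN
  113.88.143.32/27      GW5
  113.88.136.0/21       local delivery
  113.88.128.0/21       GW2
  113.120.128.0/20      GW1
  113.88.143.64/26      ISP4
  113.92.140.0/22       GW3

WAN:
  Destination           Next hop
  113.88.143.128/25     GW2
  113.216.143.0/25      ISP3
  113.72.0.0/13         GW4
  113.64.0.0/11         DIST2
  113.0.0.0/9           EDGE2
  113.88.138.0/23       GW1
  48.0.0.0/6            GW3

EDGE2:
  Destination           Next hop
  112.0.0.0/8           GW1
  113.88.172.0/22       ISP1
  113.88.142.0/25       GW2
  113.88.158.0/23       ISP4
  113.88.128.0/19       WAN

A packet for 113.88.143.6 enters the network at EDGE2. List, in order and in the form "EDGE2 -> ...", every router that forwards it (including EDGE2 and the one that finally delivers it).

At EDGE2: longest match for 113.88.143.6 is 113.88.128.0/19 -> WAN
At WAN: longest match for 113.88.143.6 is 113.64.0.0/11 -> DIST2
At DIST2: longest match for 113.88.143.6 is 113.88.136.0/21 -> local delivery

EDGE2 -> WAN -> DIST2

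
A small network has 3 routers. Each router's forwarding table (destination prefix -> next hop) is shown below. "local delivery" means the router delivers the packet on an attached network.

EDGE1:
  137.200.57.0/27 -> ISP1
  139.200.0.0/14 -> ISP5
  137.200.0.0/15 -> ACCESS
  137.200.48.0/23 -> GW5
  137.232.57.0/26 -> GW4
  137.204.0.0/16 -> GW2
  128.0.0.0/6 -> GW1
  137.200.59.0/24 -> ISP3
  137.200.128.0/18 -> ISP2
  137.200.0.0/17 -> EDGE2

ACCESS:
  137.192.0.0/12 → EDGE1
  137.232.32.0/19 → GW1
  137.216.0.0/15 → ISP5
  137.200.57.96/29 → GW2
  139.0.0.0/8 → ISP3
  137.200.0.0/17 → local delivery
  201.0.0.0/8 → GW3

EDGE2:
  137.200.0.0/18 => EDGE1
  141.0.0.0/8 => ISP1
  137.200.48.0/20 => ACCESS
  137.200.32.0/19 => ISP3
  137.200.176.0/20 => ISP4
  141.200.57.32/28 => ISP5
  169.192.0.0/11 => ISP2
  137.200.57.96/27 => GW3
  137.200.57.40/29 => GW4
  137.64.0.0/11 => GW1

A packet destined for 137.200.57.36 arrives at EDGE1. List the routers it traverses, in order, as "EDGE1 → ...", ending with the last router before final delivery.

At EDGE1: longest match for 137.200.57.36 is 137.200.0.0/17 -> EDGE2
At EDGE2: longest match for 137.200.57.36 is 137.200.48.0/20 -> ACCESS
At ACCESS: longest match for 137.200.57.36 is 137.200.0.0/17 -> local delivery

EDGE1 → EDGE2 → ACCESS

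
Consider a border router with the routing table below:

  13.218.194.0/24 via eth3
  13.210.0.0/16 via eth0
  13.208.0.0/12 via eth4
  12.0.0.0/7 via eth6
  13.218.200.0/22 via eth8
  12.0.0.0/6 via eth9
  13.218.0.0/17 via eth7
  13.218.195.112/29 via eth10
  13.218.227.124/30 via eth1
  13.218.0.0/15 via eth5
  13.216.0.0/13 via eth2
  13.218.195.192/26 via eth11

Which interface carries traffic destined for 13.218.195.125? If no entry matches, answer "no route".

Routes whose prefix contains 13.218.195.125:
  12.0.0.0/6 (12.0.0.0 - 15.255.255.255) -> eth9
  12.0.0.0/7 (12.0.0.0 - 13.255.255.255) -> eth6
  13.208.0.0/12 (13.208.0.0 - 13.223.255.255) -> eth4
  13.216.0.0/13 (13.216.0.0 - 13.223.255.255) -> eth2
  13.218.0.0/15 (13.218.0.0 - 13.219.255.255) -> eth5
More-specific entries that do NOT match:
  13.218.227.124/30 (13.218.227.124 - 13.218.227.127) does not contain 13.218.195.125
  13.218.195.112/29 (13.218.195.112 - 13.218.195.119) does not contain 13.218.195.125
  13.218.195.192/26 (13.218.195.192 - 13.218.195.255) does not contain 13.218.195.125
  13.218.194.0/24 (13.218.194.0 - 13.218.194.255) does not contain 13.218.195.125
  13.218.200.0/22 (13.218.200.0 - 13.218.203.255) does not contain 13.218.195.125
  13.218.0.0/17 (13.218.0.0 - 13.218.127.255) does not contain 13.218.195.125
  13.210.0.0/16 (13.210.0.0 - 13.210.255.255) does not contain 13.218.195.125
Longest matching prefix is /15 -> interface eth5.

eth5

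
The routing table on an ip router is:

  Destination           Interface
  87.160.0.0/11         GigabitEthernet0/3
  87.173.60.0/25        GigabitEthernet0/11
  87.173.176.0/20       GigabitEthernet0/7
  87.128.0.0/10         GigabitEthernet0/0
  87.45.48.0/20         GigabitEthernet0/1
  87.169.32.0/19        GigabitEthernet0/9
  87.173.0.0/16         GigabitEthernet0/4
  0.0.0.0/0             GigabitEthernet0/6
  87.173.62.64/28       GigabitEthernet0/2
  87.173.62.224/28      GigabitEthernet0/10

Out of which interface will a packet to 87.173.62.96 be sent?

Routes whose prefix contains 87.173.62.96:
  0.0.0.0/0 (default, matches everything) -> GigabitEthernet0/6
  87.128.0.0/10 (87.128.0.0 - 87.191.255.255) -> GigabitEthernet0/0
  87.160.0.0/11 (87.160.0.0 - 87.191.255.255) -> GigabitEthernet0/3
  87.173.0.0/16 (87.173.0.0 - 87.173.255.255) -> GigabitEthernet0/4
More-specific entries that do NOT match:
  87.173.62.64/28 (87.173.62.64 - 87.173.62.79) does not contain 87.173.62.96
  87.173.62.224/28 (87.173.62.224 - 87.173.62.239) does not contain 87.173.62.96
  87.173.60.0/25 (87.173.60.0 - 87.173.60.127) does not contain 87.173.62.96
  87.173.176.0/20 (87.173.176.0 - 87.173.191.255) does not contain 87.173.62.96
  87.45.48.0/20 (87.45.48.0 - 87.45.63.255) does not contain 87.173.62.96
  87.169.32.0/19 (87.169.32.0 - 87.169.63.255) does not contain 87.173.62.96
Longest matching prefix is /16 -> interface GigabitEthernet0/4.

GigabitEthernet0/4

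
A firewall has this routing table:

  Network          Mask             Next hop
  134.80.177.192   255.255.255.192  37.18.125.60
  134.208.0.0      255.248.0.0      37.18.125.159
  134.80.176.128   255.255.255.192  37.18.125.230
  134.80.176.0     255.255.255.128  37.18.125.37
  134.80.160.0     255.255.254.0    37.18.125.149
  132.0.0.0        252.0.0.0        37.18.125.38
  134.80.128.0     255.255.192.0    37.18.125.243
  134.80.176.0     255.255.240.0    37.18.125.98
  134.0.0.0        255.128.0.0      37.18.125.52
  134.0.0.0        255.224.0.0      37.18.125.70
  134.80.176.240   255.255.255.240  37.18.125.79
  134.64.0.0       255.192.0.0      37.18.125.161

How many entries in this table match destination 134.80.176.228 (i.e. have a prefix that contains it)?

Prefixes containing 134.80.176.228:
  132.0.0.0/6 (132.0.0.0 - 135.255.255.255)
  134.0.0.0/9 (134.0.0.0 - 134.127.255.255)
  134.64.0.0/10 (134.64.0.0 - 134.127.255.255)
  134.80.128.0/18 (134.80.128.0 - 134.80.191.255)
  134.80.176.0/20 (134.80.176.0 - 134.80.191.255)
Total matching entries: 5.

5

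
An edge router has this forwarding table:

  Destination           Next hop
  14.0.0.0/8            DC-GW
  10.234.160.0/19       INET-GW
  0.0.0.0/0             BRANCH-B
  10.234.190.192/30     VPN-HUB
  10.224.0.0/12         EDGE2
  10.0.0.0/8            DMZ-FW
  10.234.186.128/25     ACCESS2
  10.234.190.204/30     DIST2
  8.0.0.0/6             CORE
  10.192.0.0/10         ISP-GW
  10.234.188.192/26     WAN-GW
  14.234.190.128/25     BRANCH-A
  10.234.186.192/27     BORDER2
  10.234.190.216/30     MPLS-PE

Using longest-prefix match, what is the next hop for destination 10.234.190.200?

INET-GW

Routes whose prefix contains 10.234.190.200:
  0.0.0.0/0 (default, matches everything) -> BRANCH-B
  8.0.0.0/6 (8.0.0.0 - 11.255.255.255) -> CORE
  10.0.0.0/8 (10.0.0.0 - 10.255.255.255) -> DMZ-FW
  10.192.0.0/10 (10.192.0.0 - 10.255.255.255) -> ISP-GW
  10.224.0.0/12 (10.224.0.0 - 10.239.255.255) -> EDGE2
  10.234.160.0/19 (10.234.160.0 - 10.234.191.255) -> INET-GW
More-specific entries that do NOT match:
  10.234.190.192/30 (10.234.190.192 - 10.234.190.195) does not contain 10.234.190.200
  10.234.190.204/30 (10.234.190.204 - 10.234.190.207) does not contain 10.234.190.200
  10.234.190.216/30 (10.234.190.216 - 10.234.190.219) does not contain 10.234.190.200
  10.234.186.192/27 (10.234.186.192 - 10.234.186.223) does not contain 10.234.190.200
  10.234.188.192/26 (10.234.188.192 - 10.234.188.255) does not contain 10.234.190.200
  10.234.186.128/25 (10.234.186.128 - 10.234.186.255) does not contain 10.234.190.200
  14.234.190.128/25 (14.234.190.128 - 14.234.190.255) does not contain 10.234.190.200
Longest matching prefix is /19 -> next hop INET-GW.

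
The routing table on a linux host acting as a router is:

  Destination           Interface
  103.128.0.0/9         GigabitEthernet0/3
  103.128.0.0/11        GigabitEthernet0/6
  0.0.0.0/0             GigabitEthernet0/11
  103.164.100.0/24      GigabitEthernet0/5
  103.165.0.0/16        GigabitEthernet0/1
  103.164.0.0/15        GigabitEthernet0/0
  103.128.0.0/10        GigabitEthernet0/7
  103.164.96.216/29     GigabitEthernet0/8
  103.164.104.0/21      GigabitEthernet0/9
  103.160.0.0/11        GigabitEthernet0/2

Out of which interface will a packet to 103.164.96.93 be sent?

Routes whose prefix contains 103.164.96.93:
  0.0.0.0/0 (default, matches everything) -> GigabitEthernet0/11
  103.128.0.0/9 (103.128.0.0 - 103.255.255.255) -> GigabitEthernet0/3
  103.128.0.0/10 (103.128.0.0 - 103.191.255.255) -> GigabitEthernet0/7
  103.160.0.0/11 (103.160.0.0 - 103.191.255.255) -> GigabitEthernet0/2
  103.164.0.0/15 (103.164.0.0 - 103.165.255.255) -> GigabitEthernet0/0
More-specific entries that do NOT match:
  103.164.96.216/29 (103.164.96.216 - 103.164.96.223) does not contain 103.164.96.93
  103.164.100.0/24 (103.164.100.0 - 103.164.100.255) does not contain 103.164.96.93
  103.164.104.0/21 (103.164.104.0 - 103.164.111.255) does not contain 103.164.96.93
  103.165.0.0/16 (103.165.0.0 - 103.165.255.255) does not contain 103.164.96.93
Longest matching prefix is /15 -> interface GigabitEthernet0/0.

GigabitEthernet0/0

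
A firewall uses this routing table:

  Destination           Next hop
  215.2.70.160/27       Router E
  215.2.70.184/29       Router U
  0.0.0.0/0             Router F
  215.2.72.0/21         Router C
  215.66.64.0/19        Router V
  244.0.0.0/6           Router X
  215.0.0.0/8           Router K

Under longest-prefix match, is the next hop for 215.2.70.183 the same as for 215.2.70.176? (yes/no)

215.2.70.183: longest match 215.2.70.160/27 -> Router E
215.2.70.176: longest match 215.2.70.160/27 -> Router E

yes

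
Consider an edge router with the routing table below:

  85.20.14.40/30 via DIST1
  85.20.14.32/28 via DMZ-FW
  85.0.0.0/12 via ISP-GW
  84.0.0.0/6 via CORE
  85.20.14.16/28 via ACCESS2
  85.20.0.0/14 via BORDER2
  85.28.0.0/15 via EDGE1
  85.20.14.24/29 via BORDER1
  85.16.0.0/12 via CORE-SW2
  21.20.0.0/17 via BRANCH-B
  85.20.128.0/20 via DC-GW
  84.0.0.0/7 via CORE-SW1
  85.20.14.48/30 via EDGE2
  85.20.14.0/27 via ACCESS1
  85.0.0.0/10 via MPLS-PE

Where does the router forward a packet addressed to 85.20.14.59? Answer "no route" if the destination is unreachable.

BORDER2

Routes whose prefix contains 85.20.14.59:
  84.0.0.0/6 (84.0.0.0 - 87.255.255.255) -> CORE
  84.0.0.0/7 (84.0.0.0 - 85.255.255.255) -> CORE-SW1
  85.0.0.0/10 (85.0.0.0 - 85.63.255.255) -> MPLS-PE
  85.16.0.0/12 (85.16.0.0 - 85.31.255.255) -> CORE-SW2
  85.20.0.0/14 (85.20.0.0 - 85.23.255.255) -> BORDER2
More-specific entries that do NOT match:
  85.20.14.40/30 (85.20.14.40 - 85.20.14.43) does not contain 85.20.14.59
  85.20.14.48/30 (85.20.14.48 - 85.20.14.51) does not contain 85.20.14.59
  85.20.14.24/29 (85.20.14.24 - 85.20.14.31) does not contain 85.20.14.59
  85.20.14.32/28 (85.20.14.32 - 85.20.14.47) does not contain 85.20.14.59
  85.20.14.16/28 (85.20.14.16 - 85.20.14.31) does not contain 85.20.14.59
  85.20.14.0/27 (85.20.14.0 - 85.20.14.31) does not contain 85.20.14.59
  85.20.128.0/20 (85.20.128.0 - 85.20.143.255) does not contain 85.20.14.59
  21.20.0.0/17 (21.20.0.0 - 21.20.127.255) does not contain 85.20.14.59
  85.28.0.0/15 (85.28.0.0 - 85.29.255.255) does not contain 85.20.14.59
Longest matching prefix is /14 -> next hop BORDER2.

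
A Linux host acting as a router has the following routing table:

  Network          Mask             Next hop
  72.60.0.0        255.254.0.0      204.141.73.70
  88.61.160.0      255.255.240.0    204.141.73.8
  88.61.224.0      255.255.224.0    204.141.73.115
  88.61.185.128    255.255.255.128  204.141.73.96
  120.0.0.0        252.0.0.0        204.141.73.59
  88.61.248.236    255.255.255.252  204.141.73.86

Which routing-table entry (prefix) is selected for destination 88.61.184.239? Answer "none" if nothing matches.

none

88.61.184.239 is outside every listed prefix and there is no default route.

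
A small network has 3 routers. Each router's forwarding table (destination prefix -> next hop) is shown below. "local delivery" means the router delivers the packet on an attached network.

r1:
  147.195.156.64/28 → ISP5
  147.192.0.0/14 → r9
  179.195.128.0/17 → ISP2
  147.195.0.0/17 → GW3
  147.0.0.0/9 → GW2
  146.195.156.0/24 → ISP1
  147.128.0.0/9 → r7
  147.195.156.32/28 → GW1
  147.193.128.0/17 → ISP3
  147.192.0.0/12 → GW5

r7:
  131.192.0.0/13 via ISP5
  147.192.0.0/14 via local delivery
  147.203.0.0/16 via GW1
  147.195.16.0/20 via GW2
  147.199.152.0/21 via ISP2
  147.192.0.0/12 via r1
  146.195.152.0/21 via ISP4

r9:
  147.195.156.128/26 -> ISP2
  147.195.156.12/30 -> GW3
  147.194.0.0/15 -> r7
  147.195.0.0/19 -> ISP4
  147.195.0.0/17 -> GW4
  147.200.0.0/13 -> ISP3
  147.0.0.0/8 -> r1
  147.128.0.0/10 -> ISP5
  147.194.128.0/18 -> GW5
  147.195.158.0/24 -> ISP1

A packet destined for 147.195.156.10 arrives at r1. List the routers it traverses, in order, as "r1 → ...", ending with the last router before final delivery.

At r1: longest match for 147.195.156.10 is 147.192.0.0/14 -> r9
At r9: longest match for 147.195.156.10 is 147.194.0.0/15 -> r7
At r7: longest match for 147.195.156.10 is 147.192.0.0/14 -> local delivery

r1 → r9 → r7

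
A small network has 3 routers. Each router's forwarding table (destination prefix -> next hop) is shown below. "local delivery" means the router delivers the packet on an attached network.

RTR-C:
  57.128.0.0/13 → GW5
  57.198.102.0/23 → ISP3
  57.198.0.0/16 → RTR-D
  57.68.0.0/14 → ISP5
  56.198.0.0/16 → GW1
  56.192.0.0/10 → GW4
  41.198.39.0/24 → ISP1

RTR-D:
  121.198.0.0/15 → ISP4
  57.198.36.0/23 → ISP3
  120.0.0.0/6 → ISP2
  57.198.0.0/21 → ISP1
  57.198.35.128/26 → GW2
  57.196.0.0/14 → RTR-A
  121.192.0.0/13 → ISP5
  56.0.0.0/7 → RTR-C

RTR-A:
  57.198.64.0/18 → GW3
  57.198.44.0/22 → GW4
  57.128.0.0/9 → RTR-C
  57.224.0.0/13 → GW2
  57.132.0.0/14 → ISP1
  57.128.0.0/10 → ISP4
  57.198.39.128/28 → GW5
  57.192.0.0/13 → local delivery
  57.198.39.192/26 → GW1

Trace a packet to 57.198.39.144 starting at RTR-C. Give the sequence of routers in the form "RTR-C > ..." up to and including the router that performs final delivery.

RTR-C > RTR-D > RTR-A

At RTR-C: longest match for 57.198.39.144 is 57.198.0.0/16 -> RTR-D
At RTR-D: longest match for 57.198.39.144 is 57.196.0.0/14 -> RTR-A
At RTR-A: longest match for 57.198.39.144 is 57.192.0.0/13 -> local delivery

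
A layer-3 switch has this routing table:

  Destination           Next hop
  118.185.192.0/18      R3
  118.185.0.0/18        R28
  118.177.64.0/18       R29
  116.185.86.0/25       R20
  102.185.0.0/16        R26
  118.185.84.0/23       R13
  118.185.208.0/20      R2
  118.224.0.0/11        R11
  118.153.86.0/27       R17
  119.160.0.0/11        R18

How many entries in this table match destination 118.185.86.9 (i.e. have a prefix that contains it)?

No listed prefix contains 118.185.86.9.
Total matching entries: 0.

0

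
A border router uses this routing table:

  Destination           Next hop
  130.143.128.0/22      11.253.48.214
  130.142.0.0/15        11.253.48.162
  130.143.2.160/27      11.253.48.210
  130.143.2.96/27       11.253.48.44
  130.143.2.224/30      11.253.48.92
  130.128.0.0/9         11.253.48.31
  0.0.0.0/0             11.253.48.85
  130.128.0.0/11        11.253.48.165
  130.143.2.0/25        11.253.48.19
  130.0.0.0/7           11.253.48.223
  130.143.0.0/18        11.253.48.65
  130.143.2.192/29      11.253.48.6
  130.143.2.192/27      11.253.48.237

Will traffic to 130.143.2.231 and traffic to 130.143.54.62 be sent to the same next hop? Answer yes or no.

yes

130.143.2.231: longest match 130.143.0.0/18 -> 11.253.48.65
130.143.54.62: longest match 130.143.0.0/18 -> 11.253.48.65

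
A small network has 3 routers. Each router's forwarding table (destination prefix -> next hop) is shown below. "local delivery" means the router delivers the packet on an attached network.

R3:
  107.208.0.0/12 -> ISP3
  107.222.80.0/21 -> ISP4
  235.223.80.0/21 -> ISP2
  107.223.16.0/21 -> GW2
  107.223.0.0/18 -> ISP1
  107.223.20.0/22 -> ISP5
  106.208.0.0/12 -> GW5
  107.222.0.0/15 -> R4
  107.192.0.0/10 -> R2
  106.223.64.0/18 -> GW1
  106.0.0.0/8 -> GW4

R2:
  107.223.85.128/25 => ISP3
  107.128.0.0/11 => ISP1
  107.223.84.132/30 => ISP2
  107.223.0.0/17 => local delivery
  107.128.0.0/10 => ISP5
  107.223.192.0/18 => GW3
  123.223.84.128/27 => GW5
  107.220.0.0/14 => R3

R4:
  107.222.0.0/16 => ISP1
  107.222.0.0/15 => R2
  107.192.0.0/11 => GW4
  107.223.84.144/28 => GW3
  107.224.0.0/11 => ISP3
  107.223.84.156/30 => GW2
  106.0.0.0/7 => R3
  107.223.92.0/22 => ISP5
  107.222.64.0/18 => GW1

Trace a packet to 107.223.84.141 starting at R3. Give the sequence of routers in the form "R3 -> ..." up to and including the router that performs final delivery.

At R3: longest match for 107.223.84.141 is 107.222.0.0/15 -> R4
At R4: longest match for 107.223.84.141 is 107.222.0.0/15 -> R2
At R2: longest match for 107.223.84.141 is 107.223.0.0/17 -> local delivery

R3 -> R4 -> R2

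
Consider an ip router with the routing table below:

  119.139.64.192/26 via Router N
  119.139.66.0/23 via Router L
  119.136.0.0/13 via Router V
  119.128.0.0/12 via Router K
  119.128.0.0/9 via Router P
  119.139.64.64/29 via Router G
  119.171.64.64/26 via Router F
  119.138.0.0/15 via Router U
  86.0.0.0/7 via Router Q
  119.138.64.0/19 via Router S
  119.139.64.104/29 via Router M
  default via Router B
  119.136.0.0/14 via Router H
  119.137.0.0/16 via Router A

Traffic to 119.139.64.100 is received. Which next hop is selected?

Router U

Routes whose prefix contains 119.139.64.100:
  0.0.0.0/0 (default, matches everything) -> Router B
  119.128.0.0/9 (119.128.0.0 - 119.255.255.255) -> Router P
  119.128.0.0/12 (119.128.0.0 - 119.143.255.255) -> Router K
  119.136.0.0/13 (119.136.0.0 - 119.143.255.255) -> Router V
  119.136.0.0/14 (119.136.0.0 - 119.139.255.255) -> Router H
  119.138.0.0/15 (119.138.0.0 - 119.139.255.255) -> Router U
More-specific entries that do NOT match:
  119.139.64.64/29 (119.139.64.64 - 119.139.64.71) does not contain 119.139.64.100
  119.139.64.104/29 (119.139.64.104 - 119.139.64.111) does not contain 119.139.64.100
  119.139.64.192/26 (119.139.64.192 - 119.139.64.255) does not contain 119.139.64.100
  119.171.64.64/26 (119.171.64.64 - 119.171.64.127) does not contain 119.139.64.100
  119.139.66.0/23 (119.139.66.0 - 119.139.67.255) does not contain 119.139.64.100
  119.138.64.0/19 (119.138.64.0 - 119.138.95.255) does not contain 119.139.64.100
  119.137.0.0/16 (119.137.0.0 - 119.137.255.255) does not contain 119.139.64.100
Longest matching prefix is /15 -> next hop Router U.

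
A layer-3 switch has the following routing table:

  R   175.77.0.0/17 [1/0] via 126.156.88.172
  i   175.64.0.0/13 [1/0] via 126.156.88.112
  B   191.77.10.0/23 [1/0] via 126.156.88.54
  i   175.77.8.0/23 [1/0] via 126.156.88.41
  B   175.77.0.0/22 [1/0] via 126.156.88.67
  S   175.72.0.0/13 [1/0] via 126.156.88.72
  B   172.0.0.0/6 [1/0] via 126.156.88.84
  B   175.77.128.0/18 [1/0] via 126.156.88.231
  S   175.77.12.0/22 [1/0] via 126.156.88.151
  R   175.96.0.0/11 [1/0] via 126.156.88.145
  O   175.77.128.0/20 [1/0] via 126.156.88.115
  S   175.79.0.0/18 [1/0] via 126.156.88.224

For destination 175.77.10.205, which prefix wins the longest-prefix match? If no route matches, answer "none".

175.77.0.0/17

Entries matching 175.77.10.205:
  172.0.0.0/6 (172.0.0.0 - 175.255.255.255)
  175.72.0.0/13 (175.72.0.0 - 175.79.255.255)
  175.77.0.0/17 (175.77.0.0 - 175.77.127.255)
Most specific is 175.77.0.0/17.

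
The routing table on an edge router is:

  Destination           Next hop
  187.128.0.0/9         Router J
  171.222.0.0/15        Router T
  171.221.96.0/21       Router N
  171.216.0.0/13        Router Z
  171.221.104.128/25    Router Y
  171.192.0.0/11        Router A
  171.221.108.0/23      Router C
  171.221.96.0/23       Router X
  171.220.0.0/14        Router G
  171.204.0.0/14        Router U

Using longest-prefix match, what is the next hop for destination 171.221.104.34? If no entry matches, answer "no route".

Router G

Routes whose prefix contains 171.221.104.34:
  171.192.0.0/11 (171.192.0.0 - 171.223.255.255) -> Router A
  171.216.0.0/13 (171.216.0.0 - 171.223.255.255) -> Router Z
  171.220.0.0/14 (171.220.0.0 - 171.223.255.255) -> Router G
More-specific entries that do NOT match:
  171.221.104.128/25 (171.221.104.128 - 171.221.104.255) does not contain 171.221.104.34
  171.221.108.0/23 (171.221.108.0 - 171.221.109.255) does not contain 171.221.104.34
  171.221.96.0/23 (171.221.96.0 - 171.221.97.255) does not contain 171.221.104.34
  171.221.96.0/21 (171.221.96.0 - 171.221.103.255) does not contain 171.221.104.34
  171.222.0.0/15 (171.222.0.0 - 171.223.255.255) does not contain 171.221.104.34
Longest matching prefix is /14 -> next hop Router G.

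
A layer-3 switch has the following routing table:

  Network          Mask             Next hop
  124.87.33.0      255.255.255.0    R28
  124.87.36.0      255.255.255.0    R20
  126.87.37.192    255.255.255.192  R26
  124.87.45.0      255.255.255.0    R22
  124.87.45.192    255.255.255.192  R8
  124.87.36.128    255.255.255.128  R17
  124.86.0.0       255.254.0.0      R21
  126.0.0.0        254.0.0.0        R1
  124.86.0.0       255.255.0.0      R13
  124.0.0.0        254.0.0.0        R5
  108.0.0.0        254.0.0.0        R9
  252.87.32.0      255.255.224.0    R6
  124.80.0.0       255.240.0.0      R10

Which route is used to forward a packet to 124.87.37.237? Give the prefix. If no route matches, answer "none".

124.86.0.0/15

Entries matching 124.87.37.237:
  124.0.0.0/7 (124.0.0.0 - 125.255.255.255)
  124.80.0.0/12 (124.80.0.0 - 124.95.255.255)
  124.86.0.0/15 (124.86.0.0 - 124.87.255.255)
Most specific is 124.86.0.0/15.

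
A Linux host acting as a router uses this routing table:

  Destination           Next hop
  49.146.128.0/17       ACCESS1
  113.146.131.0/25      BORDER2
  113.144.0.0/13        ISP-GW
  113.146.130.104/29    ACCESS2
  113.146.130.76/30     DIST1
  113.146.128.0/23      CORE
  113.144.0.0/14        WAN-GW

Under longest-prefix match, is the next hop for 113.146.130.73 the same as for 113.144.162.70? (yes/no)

yes

113.146.130.73: longest match 113.144.0.0/14 -> WAN-GW
113.144.162.70: longest match 113.144.0.0/14 -> WAN-GW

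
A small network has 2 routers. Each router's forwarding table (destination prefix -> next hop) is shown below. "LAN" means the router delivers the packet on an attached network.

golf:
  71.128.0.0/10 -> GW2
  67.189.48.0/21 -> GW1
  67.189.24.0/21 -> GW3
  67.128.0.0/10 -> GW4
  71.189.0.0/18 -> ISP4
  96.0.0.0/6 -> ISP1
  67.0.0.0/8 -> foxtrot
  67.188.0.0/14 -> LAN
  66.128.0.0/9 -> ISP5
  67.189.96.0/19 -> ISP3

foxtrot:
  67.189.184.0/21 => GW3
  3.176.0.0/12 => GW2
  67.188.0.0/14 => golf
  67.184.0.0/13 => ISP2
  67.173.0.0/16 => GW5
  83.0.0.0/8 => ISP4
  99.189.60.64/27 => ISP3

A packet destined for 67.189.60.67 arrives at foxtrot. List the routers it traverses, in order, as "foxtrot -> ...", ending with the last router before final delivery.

foxtrot -> golf

At foxtrot: longest match for 67.189.60.67 is 67.188.0.0/14 -> golf
At golf: longest match for 67.189.60.67 is 67.188.0.0/14 -> LAN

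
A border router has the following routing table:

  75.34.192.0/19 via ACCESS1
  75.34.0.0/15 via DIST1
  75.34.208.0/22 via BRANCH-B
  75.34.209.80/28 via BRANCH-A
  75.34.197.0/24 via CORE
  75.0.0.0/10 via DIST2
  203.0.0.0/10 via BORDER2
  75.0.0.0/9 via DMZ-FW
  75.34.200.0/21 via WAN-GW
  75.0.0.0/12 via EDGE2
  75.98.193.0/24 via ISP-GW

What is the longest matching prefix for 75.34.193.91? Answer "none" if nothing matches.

Entries matching 75.34.193.91:
  75.0.0.0/9 (75.0.0.0 - 75.127.255.255)
  75.0.0.0/10 (75.0.0.0 - 75.63.255.255)
  75.34.0.0/15 (75.34.0.0 - 75.35.255.255)
  75.34.192.0/19 (75.34.192.0 - 75.34.223.255)
Most specific is 75.34.192.0/19.

75.34.192.0/19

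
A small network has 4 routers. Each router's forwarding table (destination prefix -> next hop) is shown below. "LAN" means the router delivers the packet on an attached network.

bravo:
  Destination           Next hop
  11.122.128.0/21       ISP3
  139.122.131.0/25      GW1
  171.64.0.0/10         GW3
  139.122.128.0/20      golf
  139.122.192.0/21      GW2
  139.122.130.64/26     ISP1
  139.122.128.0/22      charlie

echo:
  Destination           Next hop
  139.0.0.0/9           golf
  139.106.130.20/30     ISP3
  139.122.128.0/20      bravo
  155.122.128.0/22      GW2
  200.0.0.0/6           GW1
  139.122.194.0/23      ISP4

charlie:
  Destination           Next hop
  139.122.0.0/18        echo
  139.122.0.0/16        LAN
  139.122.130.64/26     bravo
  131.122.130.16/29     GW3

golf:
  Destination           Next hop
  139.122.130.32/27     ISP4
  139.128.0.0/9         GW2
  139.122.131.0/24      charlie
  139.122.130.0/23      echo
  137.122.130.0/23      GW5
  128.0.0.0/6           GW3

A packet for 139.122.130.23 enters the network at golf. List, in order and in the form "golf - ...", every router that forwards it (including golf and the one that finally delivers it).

At golf: longest match for 139.122.130.23 is 139.122.130.0/23 -> echo
At echo: longest match for 139.122.130.23 is 139.122.128.0/20 -> bravo
At bravo: longest match for 139.122.130.23 is 139.122.128.0/22 -> charlie
At charlie: longest match for 139.122.130.23 is 139.122.0.0/16 -> LAN

golf - echo - bravo - charlie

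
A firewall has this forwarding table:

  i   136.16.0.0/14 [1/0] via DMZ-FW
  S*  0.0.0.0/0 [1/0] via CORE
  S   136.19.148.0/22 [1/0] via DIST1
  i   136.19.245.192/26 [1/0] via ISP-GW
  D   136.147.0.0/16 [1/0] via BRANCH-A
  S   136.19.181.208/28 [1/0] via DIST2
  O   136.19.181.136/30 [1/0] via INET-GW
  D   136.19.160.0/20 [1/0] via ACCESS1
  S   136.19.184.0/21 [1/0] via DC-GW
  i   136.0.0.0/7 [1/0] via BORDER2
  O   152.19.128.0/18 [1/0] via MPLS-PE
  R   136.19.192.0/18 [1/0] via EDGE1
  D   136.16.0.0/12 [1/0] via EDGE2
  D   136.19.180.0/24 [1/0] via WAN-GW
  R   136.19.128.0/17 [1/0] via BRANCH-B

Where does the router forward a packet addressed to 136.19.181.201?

Routes whose prefix contains 136.19.181.201:
  0.0.0.0/0 (default, matches everything) -> CORE
  136.0.0.0/7 (136.0.0.0 - 137.255.255.255) -> BORDER2
  136.16.0.0/12 (136.16.0.0 - 136.31.255.255) -> EDGE2
  136.16.0.0/14 (136.16.0.0 - 136.19.255.255) -> DMZ-FW
  136.19.128.0/17 (136.19.128.0 - 136.19.255.255) -> BRANCH-B
More-specific entries that do NOT match:
  136.19.181.136/30 (136.19.181.136 - 136.19.181.139) does not contain 136.19.181.201
  136.19.181.208/28 (136.19.181.208 - 136.19.181.223) does not contain 136.19.181.201
  136.19.245.192/26 (136.19.245.192 - 136.19.245.255) does not contain 136.19.181.201
  136.19.180.0/24 (136.19.180.0 - 136.19.180.255) does not contain 136.19.181.201
  136.19.148.0/22 (136.19.148.0 - 136.19.151.255) does not contain 136.19.181.201
  136.19.184.0/21 (136.19.184.0 - 136.19.191.255) does not contain 136.19.181.201
  136.19.160.0/20 (136.19.160.0 - 136.19.175.255) does not contain 136.19.181.201
  152.19.128.0/18 (152.19.128.0 - 152.19.191.255) does not contain 136.19.181.201
  136.19.192.0/18 (136.19.192.0 - 136.19.255.255) does not contain 136.19.181.201
Longest matching prefix is /17 -> next hop BRANCH-B.

BRANCH-B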